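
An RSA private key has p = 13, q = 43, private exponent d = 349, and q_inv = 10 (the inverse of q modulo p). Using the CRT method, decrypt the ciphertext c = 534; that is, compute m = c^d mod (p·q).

d_p = d mod (p−1) = 349 mod 12 = 1; d_q = d mod (q−1) = 13.
m₁ = c^(d_p) mod p: c ≡ 1 (mod 13), and 1^1 mod 13 = 1.
m₂ = c^(d_q) mod q: c ≡ 18 (mod 43), and 18^13 mod 43 = 29.
h = q_inv·(m₁ − m₂) mod p = 10·(1 − 29) mod 13 = 6.
m = m₂ + h·q = 29 + 6·43 = 287.

287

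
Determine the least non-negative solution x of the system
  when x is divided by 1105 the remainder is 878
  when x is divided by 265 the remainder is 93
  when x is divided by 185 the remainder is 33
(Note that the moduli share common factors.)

1536828

gcd(1105, 265) = 5 and 5 | (93 − 878), so the pair is consistent; merging gives x ≡ 14138 (mod 58565), where 58565 = lcm(1105, 265).
gcd(58565, 185) = 5 and 5 | (33 − 14138), so the pair is consistent; merging gives x ≡ 1536828 (mod 2166905), where 2166905 = lcm(58565, 185).
The solution is unique modulo lcm(1105, 265, 185) = 2166905.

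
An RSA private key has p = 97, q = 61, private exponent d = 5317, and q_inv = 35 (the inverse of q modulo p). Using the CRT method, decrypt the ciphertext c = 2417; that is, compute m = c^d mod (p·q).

891

d_p = d mod (p−1) = 5317 mod 96 = 37; d_q = d mod (q−1) = 37.
m₁ = c^(d_p) mod p: c ≡ 89 (mod 97), and 89^37 mod 97 = 18.
m₂ = c^(d_q) mod q: c ≡ 38 (mod 61), and 38^37 mod 61 = 37.
h = q_inv·(m₁ − m₂) mod p = 35·(18 − 37) mod 97 = 14.
m = m₂ + h·q = 37 + 14·61 = 891.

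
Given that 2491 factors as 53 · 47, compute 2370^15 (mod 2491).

Mod 53: 2370 ≡ 38; 38^15 ≡ 40 (mod 53).
Mod 47: 2370 ≡ 20; 20^15 ≡ 31 (mod 47).
Combine by CRT: x ≡ 40 (mod 53), x ≡ 31 (mod 47) ⇒ x ≡ 1206 (mod 2491).

1206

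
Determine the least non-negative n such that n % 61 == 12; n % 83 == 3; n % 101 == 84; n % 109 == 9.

52724508

The moduli are pairwise coprime; M = 61·83·101·109 = 55738567.
M/61 = 913747; 913747 ≡ 28 (mod 61); 28·24 ≡ 1, so inverse 24.
M/83 = 671549; 671549 ≡ 79 (mod 83); 79·62 ≡ 1, so inverse 62.
M/101 = 551867; 551867 ≡ 3 (mod 101); 3·34 ≡ 1, so inverse 34.
M/109 = 511363; 511363 ≡ 44 (mod 109); 44·57 ≡ 1, so inverse 57.
n ≡ 12·913747·24 + 3·671549·62 + 84·551867·34 + 9·511363·57 = 2226528621.
2226528621 mod 55738567 = 52724508.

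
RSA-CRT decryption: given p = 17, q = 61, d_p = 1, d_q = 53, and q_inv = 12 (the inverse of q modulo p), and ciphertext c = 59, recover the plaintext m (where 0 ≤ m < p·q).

m₁ = c^(d_p) mod p: c ≡ 8 (mod 17), and 8^1 mod 17 = 8.
m₂ = c^(d_q) mod q: c ≡ 59 (mod 61), and 59^53 mod 61 = 10.
h = q_inv·(m₁ − m₂) mod p = 12·(8 − 10) mod 17 = 10.
m = m₂ + h·q = 10 + 10·61 = 620.

620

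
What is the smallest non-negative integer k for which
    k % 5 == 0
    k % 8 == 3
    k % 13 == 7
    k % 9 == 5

995

The moduli are pairwise coprime; N = 5·8·13·9 = 4680.
N/5 = 936; 936 ≡ 1 (mod 5), inverse 1.
N/8 = 585; 585 ≡ 1 (mod 8), inverse 1.
N/13 = 360; 360 ≡ 9 (mod 13); 9·3 ≡ 1, so inverse 3.
N/9 = 520; 520 ≡ 7 (mod 9); 7·4 ≡ 1, so inverse 4.
k ≡ 0·936·1 + 3·585·1 + 7·360·3 + 5·520·4 = 19715.
19715 mod 4680 = 995.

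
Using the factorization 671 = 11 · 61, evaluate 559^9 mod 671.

Mod 11: 559 ≡ 9; 9^9 ≡ 5 (mod 11).
Mod 61: 559 ≡ 10; 10^9 ≡ 38 (mod 61).
Combine by CRT: x ≡ 5 (mod 11), x ≡ 38 (mod 61) ⇒ x ≡ 38 (mod 671).

38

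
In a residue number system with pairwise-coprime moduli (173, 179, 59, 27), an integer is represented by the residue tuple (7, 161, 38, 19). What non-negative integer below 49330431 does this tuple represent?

The moduli are pairwise coprime; N = 173·179·59·27 = 49330431.
N/173 = 285147; 285147 ≡ 43 (mod 173); 43·169 ≡ 1, so inverse 169.
N/179 = 275589; 275589 ≡ 108 (mod 179); 108·121 ≡ 1, so inverse 121.
N/59 = 836109; 836109 ≡ 20 (mod 59); 20·3 ≡ 1, so inverse 3.
N/27 = 1827053; 1827053 ≡ 17 (mod 27); 17·8 ≡ 1, so inverse 8.
x ≡ 7·285147·169 + 161·275589·121 + 38·836109·3 + 19·1827053·8 = 6079106692.
6079106692 mod 49330431 = 11463679.

11463679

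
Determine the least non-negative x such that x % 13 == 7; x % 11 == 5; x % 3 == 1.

The moduli are pairwise coprime; N = 13·11·3 = 429.
N/13 = 33; 33 ≡ 7 (mod 13); 7·2 ≡ 1, so inverse 2.
N/11 = 39; 39 ≡ 6 (mod 11); 6·2 ≡ 1, so inverse 2.
N/3 = 143; 143 ≡ 2 (mod 3); 2·2 ≡ 1, so inverse 2.
x ≡ 7·33·2 + 5·39·2 + 1·143·2 = 1138.
1138 mod 429 = 280.

280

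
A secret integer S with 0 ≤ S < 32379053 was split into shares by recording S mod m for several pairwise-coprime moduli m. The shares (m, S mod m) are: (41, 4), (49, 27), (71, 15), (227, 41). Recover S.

28169833

From S ≡ 4 (mod 41) write S = 4 + 41t. Substituting into S ≡ 27 (mod 49) gives 41t ≡ 23 (mod 49), and since 41⁻¹ ≡ 6 (mod 49), t ≡ 40. Hence S ≡ 4 + 41·40 = 1644 (mod 2009).
From S ≡ 1644 (mod 2009) write S = 1644 + 2009t. Substituting into S ≡ 15 (mod 71) gives 2009t ≡ 4 (mod 71), and since 21⁻¹ ≡ 44 (mod 71), t ≡ 34. Hence S ≡ 1644 + 2009·34 = 69950 (mod 142639).
From S ≡ 69950 (mod 142639) write S = 69950 + 142639t. Substituting into S ≡ 41 (mod 227) gives 142639t ≡ 7 (mod 227), and since 83⁻¹ ≡ 93 (mod 227), t ≡ 197. Hence S ≡ 69950 + 142639·197 = 28169833 (mod 32379053).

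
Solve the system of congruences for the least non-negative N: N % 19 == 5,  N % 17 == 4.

157

From N ≡ 5 (mod 19) write N = 5 + 19t. Substituting into N ≡ 4 (mod 17) gives 19t ≡ 16 (mod 17), and since 2⁻¹ ≡ 9 (mod 17), t ≡ 8. Hence N ≡ 5 + 19·8 = 157 (mod 323).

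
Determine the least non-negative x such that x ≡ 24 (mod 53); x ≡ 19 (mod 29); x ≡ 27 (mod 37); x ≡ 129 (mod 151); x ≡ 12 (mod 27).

96929445

From x ≡ 24 (mod 53) write x = 24 + 53t. Substituting into x ≡ 19 (mod 29) gives 53t ≡ 24 (mod 29), and since 24⁻¹ ≡ 23 (mod 29), t ≡ 1. Hence x ≡ 24 + 53·1 = 77 (mod 1537).
From x ≡ 77 (mod 1537) write x = 77 + 1537t. Substituting into x ≡ 27 (mod 37) gives 1537t ≡ 24 (mod 37), and since 20⁻¹ ≡ 13 (mod 37), t ≡ 16. Hence x ≡ 77 + 1537·16 = 24669 (mod 56869).
From x ≡ 24669 (mod 56869) write x = 24669 + 56869t. Substituting into x ≡ 129 (mod 151) gives 56869t ≡ 73 (mod 151), and since 93⁻¹ ≡ 13 (mod 151), t ≡ 43. Hence x ≡ 24669 + 56869·43 = 2470036 (mod 8587219).
From x ≡ 2470036 (mod 8587219) write x = 2470036 + 8587219t. Substituting into x ≡ 12 (mod 27) gives 8587219t ≡ 17 (mod 27), and since 4⁻¹ ≡ 7 (mod 27), t ≡ 11. Hence x ≡ 2470036 + 8587219·11 = 96929445 (mod 231854913).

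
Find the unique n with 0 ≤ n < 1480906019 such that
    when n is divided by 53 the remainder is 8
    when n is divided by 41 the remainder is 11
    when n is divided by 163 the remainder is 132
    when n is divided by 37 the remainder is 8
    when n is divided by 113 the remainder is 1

440964195

The moduli are pairwise coprime; M = 53·41·163·37·113 = 1480906019.
M/53 = 27941623; 27941623 ≡ 23 (mod 53); 23·30 ≡ 1, so inverse 30.
M/41 = 36119659; 36119659 ≡ 12 (mod 41); 12·24 ≡ 1, so inverse 24.
M/163 = 9085313; 9085313 ≡ 19 (mod 163); 19·103 ≡ 1, so inverse 103.
M/37 = 40024487; 40024487 ≡ 33 (mod 37); 33·9 ≡ 1, so inverse 9.
M/113 = 13105363; 13105363 ≡ 75 (mod 113); 75·110 ≡ 1, so inverse 110.
n ≡ 8·27941623·30 + 11·36119659·24 + 132·9085313·103 + 8·40024487·9 + 1·13105363·110 = 144088848038.
144088848038 mod 1480906019 = 440964195.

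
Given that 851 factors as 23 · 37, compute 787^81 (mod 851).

Mod 23: 787 ≡ 5; by Fermat, exponent reduces to 81 mod 22 = 15; 5^15 ≡ 19 (mod 23).
Mod 37: 787 ≡ 10; by Fermat, exponent reduces to 81 mod 36 = 9; 10^9 ≡ 1 (mod 37).
Combine by CRT: x ≡ 19 (mod 23), x ≡ 1 (mod 37) ⇒ x ≡ 778 (mod 851).

778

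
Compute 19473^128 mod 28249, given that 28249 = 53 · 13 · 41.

24077

Mod 53: 19473 ≡ 22; by Fermat, exponent reduces to 128 mod 52 = 24; 22^24 ≡ 15 (mod 53).
Mod 13: 19473 ≡ 12; by Fermat, exponent reduces to 128 mod 12 = 8; 12^8 ≡ 1 (mod 13).
Mod 41: 19473 ≡ 39; by Fermat, exponent reduces to 128 mod 40 = 8; 39^8 ≡ 10 (mod 41).
Combine by CRT: x ≡ 15 (mod 53), x ≡ 1 (mod 13), x ≡ 10 (mod 41) ⇒ x ≡ 24077 (mod 28249).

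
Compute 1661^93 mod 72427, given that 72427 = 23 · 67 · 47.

Mod 23: 1661 ≡ 5; by Fermat, exponent reduces to 93 mod 22 = 5; 5^5 ≡ 20 (mod 23).
Mod 67: 1661 ≡ 53; by Fermat, exponent reduces to 93 mod 66 = 27; 53^27 ≡ 52 (mod 67).
Mod 47: 1661 ≡ 16; by Fermat, exponent reduces to 93 mod 46 = 1; 16^1 ≡ 16 (mod 47).
Combine by CRT: x ≡ 20 (mod 23), x ≡ 52 (mod 67), x ≡ 16 (mod 47) ⇒ x ≡ 70469 (mod 72427).

70469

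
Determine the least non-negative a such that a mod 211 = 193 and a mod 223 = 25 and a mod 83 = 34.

1226525

The moduli are pairwise coprime; N = 211·223·83 = 3905399.
N/211 = 18509; 18509 ≡ 152 (mod 211); 152·118 ≡ 1, so inverse 118.
N/223 = 17513; 17513 ≡ 119 (mod 223); 119·15 ≡ 1, so inverse 15.
N/83 = 47053; 47053 ≡ 75 (mod 83); 75·31 ≡ 1, so inverse 31.
a ≡ 193·18509·118 + 25·17513·15 + 34·47053·31 = 477685203.
477685203 mod 3905399 = 1226525.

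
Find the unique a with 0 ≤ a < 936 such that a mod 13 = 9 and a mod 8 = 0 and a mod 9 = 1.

The moduli are pairwise coprime; N = 13·8·9 = 936.
N/13 = 72; 72 ≡ 7 (mod 13); 7·2 ≡ 1, so inverse 2.
N/8 = 117; 117 ≡ 5 (mod 8); 5·5 ≡ 1, so inverse 5.
N/9 = 104; 104 ≡ 5 (mod 9); 5·2 ≡ 1, so inverse 2.
a ≡ 9·72·2 + 0·117·5 + 1·104·2 = 1504.
1504 mod 936 = 568.

568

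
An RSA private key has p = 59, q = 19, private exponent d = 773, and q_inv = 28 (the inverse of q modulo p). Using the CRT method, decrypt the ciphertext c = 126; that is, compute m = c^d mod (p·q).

502

d_p = d mod (p−1) = 773 mod 58 = 19; d_q = d mod (q−1) = 17.
m₁ = c^(d_p) mod p: c ≡ 8 (mod 59), and 8^19 mod 59 = 30.
m₂ = c^(d_q) mod q: c ≡ 12 (mod 19), and 12^17 mod 19 = 8.
h = q_inv·(m₁ − m₂) mod p = 28·(30 − 8) mod 59 = 26.
m = m₂ + h·q = 8 + 26·19 = 502.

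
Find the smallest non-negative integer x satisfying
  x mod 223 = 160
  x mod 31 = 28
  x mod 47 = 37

57471

The moduli are pairwise coprime; N = 223·31·47 = 324911.
N/223 = 1457; 1457 ≡ 119 (mod 223); 119·15 ≡ 1, so inverse 15.
N/31 = 10481; 10481 ≡ 3 (mod 31); 3·21 ≡ 1, so inverse 21.
N/47 = 6913; 6913 ≡ 4 (mod 47); 4·12 ≡ 1, so inverse 12.
x ≡ 160·1457·15 + 28·10481·21 + 37·6913·12 = 12729000.
12729000 mod 324911 = 57471.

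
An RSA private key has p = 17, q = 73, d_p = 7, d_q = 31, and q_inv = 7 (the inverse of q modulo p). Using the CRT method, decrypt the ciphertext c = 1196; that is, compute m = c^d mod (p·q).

745

m₁ = c^(d_p) mod p: c ≡ 6 (mod 17), and 6^7 mod 17 = 14.
m₂ = c^(d_q) mod q: c ≡ 28 (mod 73), and 28^31 mod 73 = 15.
h = q_inv·(m₁ − m₂) mod p = 7·(14 − 15) mod 17 = 10.
m = m₂ + h·q = 15 + 10·73 = 745.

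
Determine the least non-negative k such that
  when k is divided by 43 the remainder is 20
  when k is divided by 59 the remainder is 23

1439

Combine the congruences pairwise.
From k ≡ 20 (mod 43) write k = 20 + 43t. Substituting into k ≡ 23 (mod 59) gives 43t ≡ 3 (mod 59), and since 43⁻¹ ≡ 11 (mod 59), t ≡ 33. Hence k ≡ 20 + 43·33 = 1439 (mod 2537).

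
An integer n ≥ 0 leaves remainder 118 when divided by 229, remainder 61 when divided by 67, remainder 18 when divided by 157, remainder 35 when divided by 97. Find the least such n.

224480345

The moduli are pairwise coprime; M = 229·67·157·97 = 233658547.
M/229 = 1020343; 1020343 ≡ 148 (mod 229); 148·147 ≡ 1, so inverse 147.
M/67 = 3487441; 3487441 ≡ 24 (mod 67); 24·14 ≡ 1, so inverse 14.
M/157 = 1488271; 1488271 ≡ 68 (mod 157); 68·127 ≡ 1, so inverse 127.
M/97 = 2408851; 2408851 ≡ 50 (mod 97); 50·33 ≡ 1, so inverse 33.
n ≡ 118·1020343·147 + 61·3487441·14 + 18·1488271·127 + 35·2408851·33 = 26861554703.
26861554703 mod 233658547 = 224480345.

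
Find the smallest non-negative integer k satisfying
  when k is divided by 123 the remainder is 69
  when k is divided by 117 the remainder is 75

gcd(123, 117) = 3 and 3 | (75 − 69), so the pair is consistent; merging gives k ≡ 192 (mod 4797), where 4797 = lcm(123, 117).
The solution is unique modulo lcm(123, 117) = 4797.

192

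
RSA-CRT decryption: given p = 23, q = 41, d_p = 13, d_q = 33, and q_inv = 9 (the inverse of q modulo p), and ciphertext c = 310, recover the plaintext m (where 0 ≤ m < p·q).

m₁ = c^(d_p) mod p: c ≡ 11 (mod 23), and 11^13 mod 23 = 17.
m₂ = c^(d_q) mod q: c ≡ 23 (mod 41), and 23^33 mod 41 = 31.
h = q_inv·(m₁ − m₂) mod p = 9·(17 − 31) mod 23 = 12.
m = m₂ + h·q = 31 + 12·41 = 523.

523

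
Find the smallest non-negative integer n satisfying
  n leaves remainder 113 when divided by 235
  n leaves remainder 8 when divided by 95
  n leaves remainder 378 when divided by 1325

224303

Combine the congruences pairwise.
gcd(235, 95) = 5 and 5 | (8 − 113), so the pair is consistent; merging gives n ≡ 1053 (mod 4465), where 4465 = lcm(235, 95).
gcd(4465, 1325) = 5 and 5 | (378 − 1053), so the pair is consistent; merging gives n ≡ 224303 (mod 1183225), where 1183225 = lcm(4465, 1325).
The solution is unique modulo lcm(235, 95, 1325) = 1183225.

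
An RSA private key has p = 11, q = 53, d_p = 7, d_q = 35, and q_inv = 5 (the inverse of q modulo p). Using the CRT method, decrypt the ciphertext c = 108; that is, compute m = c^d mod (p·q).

389

m₁ = c^(d_p) mod p: c ≡ 9 (mod 11), and 9^7 mod 11 = 4.
m₂ = c^(d_q) mod q: c ≡ 2 (mod 53), and 2^35 mod 53 = 18.
h = q_inv·(m₁ − m₂) mod p = 5·(4 − 18) mod 11 = 7.
m = m₂ + h·q = 18 + 7·53 = 389.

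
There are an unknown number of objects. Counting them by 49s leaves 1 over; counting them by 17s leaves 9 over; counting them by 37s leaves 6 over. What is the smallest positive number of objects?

26461

From N ≡ 1 (mod 49) write N = 1 + 49t. Substituting into N ≡ 9 (mod 17) gives 49t ≡ 8 (mod 17), and since 15⁻¹ ≡ 8 (mod 17), t ≡ 13. Hence N ≡ 1 + 49·13 = 638 (mod 833).
From N ≡ 638 (mod 833) write N = 638 + 833t. Substituting into N ≡ 6 (mod 37) gives 833t ≡ 34 (mod 37), and since 19⁻¹ ≡ 2 (mod 37), t ≡ 31. Hence N ≡ 638 + 833·31 = 26461 (mod 30821).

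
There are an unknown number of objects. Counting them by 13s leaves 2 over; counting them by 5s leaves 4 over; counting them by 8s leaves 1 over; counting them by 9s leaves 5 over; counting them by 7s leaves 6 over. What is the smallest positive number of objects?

26249

From N ≡ 2 (mod 13) write N = 2 + 13t. Substituting into N ≡ 4 (mod 5) gives 13t ≡ 2 (mod 5), and since 3⁻¹ ≡ 2 (mod 5), t ≡ 4. Hence N ≡ 2 + 13·4 = 54 (mod 65).
From N ≡ 54 (mod 65) write N = 54 + 65t. Substituting into N ≡ 1 (mod 8) gives 65t ≡ 3 (mod 8), and since 1⁻¹ ≡ 1 (mod 8), t ≡ 3. Hence N ≡ 54 + 65·3 = 249 (mod 520).
From N ≡ 249 (mod 520) write N = 249 + 520t. Substituting into N ≡ 5 (mod 9) gives 520t ≡ 8 (mod 9), and since 7⁻¹ ≡ 4 (mod 9), t ≡ 5. Hence N ≡ 249 + 520·5 = 2849 (mod 4680).
From N ≡ 2849 (mod 4680) write N = 2849 + 4680t. Substituting into N ≡ 6 (mod 7) gives 4680t ≡ 6 (mod 7), and since 4⁻¹ ≡ 2 (mod 7), t ≡ 5. Hence N ≡ 2849 + 4680·5 = 26249 (mod 32760).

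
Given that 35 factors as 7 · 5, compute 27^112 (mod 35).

Mod 7: 27 ≡ 6; by Fermat, exponent reduces to 112 mod 6 = 4; 6^4 ≡ 1 (mod 7).
Mod 5: 27 ≡ 2; since 4 | 112, by Fermat 2^112 ≡ 1 (mod 5).
Combine by CRT: x ≡ 1 (mod 7), x ≡ 1 (mod 5) ⇒ x ≡ 1 (mod 35).

1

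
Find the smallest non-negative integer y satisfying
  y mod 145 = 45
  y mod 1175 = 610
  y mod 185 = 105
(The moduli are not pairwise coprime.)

887735

Combine the congruences pairwise.
gcd(145, 1175) = 5 and 5 | (610 − 45), so the pair is consistent; merging gives y ≡ 1785 (mod 34075), where 34075 = lcm(145, 1175).
gcd(34075, 185) = 5 and 5 | (105 − 1785), so the pair is consistent; merging gives y ≡ 887735 (mod 1260775), where 1260775 = lcm(34075, 185).
The solution is unique modulo lcm(145, 1175, 185) = 1260775.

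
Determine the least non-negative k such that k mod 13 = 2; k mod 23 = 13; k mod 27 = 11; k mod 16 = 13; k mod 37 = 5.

The moduli are pairwise coprime; N = 13·23·27·16·37 = 4779216.
N/13 = 367632; 367632 ≡ 5 (mod 13); 5·8 ≡ 1, so inverse 8.
N/23 = 207792; 207792 ≡ 10 (mod 23); 10·7 ≡ 1, so inverse 7.
N/27 = 177008; 177008 ≡ 23 (mod 27); 23·20 ≡ 1, so inverse 20.
N/16 = 298701; 298701 ≡ 13 (mod 16); 13·5 ≡ 1, so inverse 5.
N/37 = 129168; 129168 ≡ 1 (mod 37), inverse 1.
k ≡ 2·367632·8 + 13·207792·7 + 11·177008·20 + 13·298701·5 + 5·129168·1 = 83794349.
83794349 mod 4779216 = 2547677.

2547677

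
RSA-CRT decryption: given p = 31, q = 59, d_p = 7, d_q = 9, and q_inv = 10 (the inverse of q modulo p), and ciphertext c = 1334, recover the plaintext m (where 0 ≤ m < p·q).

m₁ = c^(d_p) mod p: c ≡ 1 (mod 31), and 1^7 mod 31 = 1.
m₂ = c^(d_q) mod q: c ≡ 36 (mod 59), and 36^9 mod 59 = 45.
h = q_inv·(m₁ − m₂) mod p = 10·(1 − 45) mod 31 = 25.
m = m₂ + h·q = 45 + 25·59 = 1520.

1520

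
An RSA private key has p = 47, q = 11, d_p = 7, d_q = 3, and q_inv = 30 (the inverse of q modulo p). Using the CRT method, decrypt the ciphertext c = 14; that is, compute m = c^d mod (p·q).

71

m₁ = c^(d_p) mod p: c ≡ 14 (mod 47), and 14^7 mod 47 = 24.
m₂ = c^(d_q) mod q: c ≡ 3 (mod 11), and 3^3 mod 11 = 5.
h = q_inv·(m₁ − m₂) mod p = 30·(24 − 5) mod 47 = 6.
m = m₂ + h·q = 5 + 6·11 = 71.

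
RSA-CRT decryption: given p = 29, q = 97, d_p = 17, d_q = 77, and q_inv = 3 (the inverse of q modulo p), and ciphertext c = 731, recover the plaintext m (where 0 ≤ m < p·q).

1231

m₁ = c^(d_p) mod p: c ≡ 6 (mod 29), and 6^17 mod 29 = 13.
m₂ = c^(d_q) mod q: c ≡ 52 (mod 97), and 52^77 mod 97 = 67.
h = q_inv·(m₁ − m₂) mod p = 3·(13 − 67) mod 29 = 12.
m = m₂ + h·q = 67 + 12·97 = 1231.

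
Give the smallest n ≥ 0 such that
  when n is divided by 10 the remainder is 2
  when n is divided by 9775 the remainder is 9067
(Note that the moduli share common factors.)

18842

Combine the congruences pairwise.
gcd(10, 9775) = 5 and 5 | (9067 − 2), so the pair is consistent; merging gives n ≡ 18842 (mod 19550), where 19550 = lcm(10, 9775).
The solution is unique modulo lcm(10, 9775) = 19550.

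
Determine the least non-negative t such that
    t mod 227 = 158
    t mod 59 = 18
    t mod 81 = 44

403991

From t ≡ 158 (mod 227) write t = 158 + 227s. Substituting into t ≡ 18 (mod 59) gives 227s ≡ 37 (mod 59), and since 50⁻¹ ≡ 13 (mod 59), s ≡ 9. Hence t ≡ 158 + 227·9 = 2201 (mod 13393).
From t ≡ 2201 (mod 13393) write t = 2201 + 13393s. Substituting into t ≡ 44 (mod 81) gives 13393s ≡ 30 (mod 81), and since 28⁻¹ ≡ 55 (mod 81), s ≡ 30. Hence t ≡ 2201 + 13393·30 = 403991 (mod 1084833).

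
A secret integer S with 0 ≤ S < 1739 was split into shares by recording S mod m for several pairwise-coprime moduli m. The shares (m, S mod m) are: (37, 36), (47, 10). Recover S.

Combine the congruences pairwise.
From S ≡ 36 (mod 37) write S = 36 + 37t. Substituting into S ≡ 10 (mod 47) gives 37t ≡ 21 (mod 47), and since 37⁻¹ ≡ 14 (mod 47), t ≡ 12. Hence S ≡ 36 + 37·12 = 480 (mod 1739).

480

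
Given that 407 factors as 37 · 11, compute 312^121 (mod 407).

268

Mod 37: 312 ≡ 16; by Fermat, exponent reduces to 121 mod 36 = 13; 16^13 ≡ 9 (mod 37).
Mod 11: 312 ≡ 4; by Fermat, exponent reduces to 121 mod 10 = 1; 4^1 ≡ 4 (mod 11).
Combine by CRT: x ≡ 9 (mod 37), x ≡ 4 (mod 11) ⇒ x ≡ 268 (mod 407).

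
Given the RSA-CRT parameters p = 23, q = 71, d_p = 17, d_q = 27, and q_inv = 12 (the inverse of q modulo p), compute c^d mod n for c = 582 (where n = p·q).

88

m₁ = c^(d_p) mod p: c ≡ 7 (mod 23), and 7^17 mod 23 = 19.
m₂ = c^(d_q) mod q: c ≡ 14 (mod 71), and 14^27 mod 71 = 17.
h = q_inv·(m₁ − m₂) mod p = 12·(19 − 17) mod 23 = 1.
m = m₂ + h·q = 17 + 1·71 = 88.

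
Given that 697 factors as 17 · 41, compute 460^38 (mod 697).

Mod 17: 460 ≡ 1; by Fermat, exponent reduces to 38 mod 16 = 6; 1^6 ≡ 1 (mod 17).
Mod 41: 460 ≡ 9; 9^38 ≡ 40 (mod 41).
Combine by CRT: x ≡ 1 (mod 17), x ≡ 40 (mod 41) ⇒ x ≡ 409 (mod 697).

409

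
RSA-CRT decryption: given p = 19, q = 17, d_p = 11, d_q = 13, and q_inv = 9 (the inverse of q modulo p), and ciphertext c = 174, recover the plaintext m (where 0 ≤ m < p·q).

276

m₁ = c^(d_p) mod p: c ≡ 3 (mod 19), and 3^11 mod 19 = 10.
m₂ = c^(d_q) mod q: c ≡ 4 (mod 17), and 4^13 mod 17 = 4.
h = q_inv·(m₁ − m₂) mod p = 9·(10 − 4) mod 19 = 16.
m = m₂ + h·q = 4 + 16·17 = 276.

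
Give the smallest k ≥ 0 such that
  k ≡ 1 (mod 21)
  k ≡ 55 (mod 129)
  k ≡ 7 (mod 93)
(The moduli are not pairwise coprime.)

gcd(21, 129) = 3 and 3 | (55 − 1), so the pair is consistent; merging gives k ≡ 442 (mod 903), where 903 = lcm(21, 129).
gcd(903, 93) = 3 and 3 | (7 − 442), so the pair is consistent; merging gives k ≡ 21211 (mod 27993), where 27993 = lcm(903, 93).
The solution is unique modulo lcm(21, 129, 93) = 27993.

21211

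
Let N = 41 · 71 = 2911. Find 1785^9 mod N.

855

Mod 41: 1785 ≡ 22; 22^9 ≡ 35 (mod 41).
Mod 71: 1785 ≡ 10; 10^9 ≡ 3 (mod 71).
Combine by CRT: x ≡ 35 (mod 41), x ≡ 3 (mod 71) ⇒ x ≡ 855 (mod 2911).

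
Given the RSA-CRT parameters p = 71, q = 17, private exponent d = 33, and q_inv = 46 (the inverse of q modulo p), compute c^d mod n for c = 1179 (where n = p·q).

805

d_p = d mod (p−1) = 33 mod 70 = 33; d_q = d mod (q−1) = 1.
m₁ = c^(d_p) mod p: c ≡ 43 (mod 71), and 43^33 mod 71 = 24.
m₂ = c^(d_q) mod q: c ≡ 6 (mod 17), and 6^1 mod 17 = 6.
h = q_inv·(m₁ − m₂) mod p = 46·(24 − 6) mod 71 = 47.
m = m₂ + h·q = 6 + 47·17 = 805.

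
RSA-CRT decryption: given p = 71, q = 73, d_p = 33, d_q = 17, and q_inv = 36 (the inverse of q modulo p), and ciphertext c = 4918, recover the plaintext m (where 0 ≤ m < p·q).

2071

m₁ = c^(d_p) mod p: c ≡ 19 (mod 71), and 19^33 mod 71 = 12.
m₂ = c^(d_q) mod q: c ≡ 27 (mod 73), and 27^17 mod 73 = 27.
h = q_inv·(m₁ − m₂) mod p = 36·(12 − 27) mod 71 = 28.
m = m₂ + h·q = 27 + 28·73 = 2071.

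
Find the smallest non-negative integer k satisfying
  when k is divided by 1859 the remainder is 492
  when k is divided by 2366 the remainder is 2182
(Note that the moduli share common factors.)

gcd(1859, 2366) = 169 and 169 | (2182 − 492), so the pair is consistent; merging gives k ≡ 11646 (mod 26026), where 26026 = lcm(1859, 2366).
The solution is unique modulo lcm(1859, 2366) = 26026.

11646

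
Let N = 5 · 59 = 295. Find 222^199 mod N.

253

Mod 5: 222 ≡ 2; by Fermat, exponent reduces to 199 mod 4 = 3; 2^3 ≡ 3 (mod 5).
Mod 59: 222 ≡ 45; by Fermat, exponent reduces to 199 mod 58 = 25; 45^25 ≡ 17 (mod 59).
Combine by CRT: x ≡ 3 (mod 5), x ≡ 17 (mod 59) ⇒ x ≡ 253 (mod 295).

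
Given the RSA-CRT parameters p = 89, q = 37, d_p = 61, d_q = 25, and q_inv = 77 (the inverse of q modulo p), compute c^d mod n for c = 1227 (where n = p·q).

1856

m₁ = c^(d_p) mod p: c ≡ 70 (mod 89), and 70^61 mod 89 = 76.
m₂ = c^(d_q) mod q: c ≡ 6 (mod 37), and 6^25 mod 37 = 6.
h = q_inv·(m₁ − m₂) mod p = 77·(76 − 6) mod 89 = 50.
m = m₂ + h·q = 6 + 50·37 = 1856.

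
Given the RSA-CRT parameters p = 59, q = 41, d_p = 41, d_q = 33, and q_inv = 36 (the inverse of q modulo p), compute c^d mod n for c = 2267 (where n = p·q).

1504

m₁ = c^(d_p) mod p: c ≡ 25 (mod 59), and 25^41 mod 59 = 29.
m₂ = c^(d_q) mod q: c ≡ 12 (mod 41), and 12^33 mod 41 = 28.
h = q_inv·(m₁ − m₂) mod p = 36·(29 − 28) mod 59 = 36.
m = m₂ + h·q = 28 + 36·41 = 1504.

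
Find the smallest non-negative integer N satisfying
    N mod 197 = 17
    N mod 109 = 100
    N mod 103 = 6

1936921

The moduli are pairwise coprime; M = 197·109·103 = 2211719.
M/197 = 11227; 11227 ≡ 195 (mod 197); 195·98 ≡ 1, so inverse 98.
M/109 = 20291; 20291 ≡ 17 (mod 109); 17·77 ≡ 1, so inverse 77.
M/103 = 21473; 21473 ≡ 49 (mod 103); 49·82 ≡ 1, so inverse 82.
N ≡ 17·11227·98 + 100·20291·77 + 6·21473·82 = 185509598.
185509598 mod 2211719 = 1936921.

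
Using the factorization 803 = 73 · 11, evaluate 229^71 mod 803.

Mod 73: 229 ≡ 10; 10^71 ≡ 22 (mod 73).
Mod 11: 229 ≡ 9; by Fermat, exponent reduces to 71 mod 10 = 1; 9^1 ≡ 9 (mod 11).
Combine by CRT: x ≡ 22 (mod 73), x ≡ 9 (mod 11) ⇒ x ≡ 460 (mod 803).

460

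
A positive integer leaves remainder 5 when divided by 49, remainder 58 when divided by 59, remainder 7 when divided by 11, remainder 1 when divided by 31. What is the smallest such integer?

259068

From x ≡ 5 (mod 49) write x = 5 + 49t. Substituting into x ≡ 58 (mod 59) gives 49t ≡ 53 (mod 59), and since 49⁻¹ ≡ 53 (mod 59), t ≡ 36. Hence x ≡ 5 + 49·36 = 1769 (mod 2891).
From x ≡ 1769 (mod 2891) write x = 1769 + 2891t. Substituting into x ≡ 7 (mod 11) gives 2891t ≡ 9 (mod 11), and since 9⁻¹ ≡ 5 (mod 11), t ≡ 1. Hence x ≡ 1769 + 2891·1 = 4660 (mod 31801).
From x ≡ 4660 (mod 31801) write x = 4660 + 31801t. Substituting into x ≡ 1 (mod 31) gives 31801t ≡ 22 (mod 31), and since 26⁻¹ ≡ 6 (mod 31), t ≡ 8. Hence x ≡ 4660 + 31801·8 = 259068 (mod 985831).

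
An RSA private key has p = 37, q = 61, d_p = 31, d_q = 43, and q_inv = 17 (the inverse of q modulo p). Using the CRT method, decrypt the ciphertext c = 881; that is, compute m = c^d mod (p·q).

m₁ = c^(d_p) mod p: c ≡ 30 (mod 37), and 30^31 mod 37 = 4.
m₂ = c^(d_q) mod q: c ≡ 27 (mod 61), and 27^43 mod 61 = 41.
h = q_inv·(m₁ − m₂) mod p = 17·(4 − 41) mod 37 = 0.
m = m₂ + h·q = 41 + 0·61 = 41.

41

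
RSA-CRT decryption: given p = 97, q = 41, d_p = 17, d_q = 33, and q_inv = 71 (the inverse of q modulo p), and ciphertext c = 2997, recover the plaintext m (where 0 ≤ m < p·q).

1417

m₁ = c^(d_p) mod p: c ≡ 87 (mod 97), and 87^17 mod 97 = 59.
m₂ = c^(d_q) mod q: c ≡ 4 (mod 41), and 4^33 mod 41 = 23.
h = q_inv·(m₁ − m₂) mod p = 71·(59 − 23) mod 97 = 34.
m = m₂ + h·q = 23 + 34·41 = 1417.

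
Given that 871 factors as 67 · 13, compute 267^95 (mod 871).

Mod 67: 267 ≡ 66; by Fermat, exponent reduces to 95 mod 66 = 29; 66^29 ≡ 66 (mod 67).
Mod 13: 267 ≡ 7; by Fermat, exponent reduces to 95 mod 12 = 11; 7^11 ≡ 2 (mod 13).
Combine by CRT: x ≡ 66 (mod 67), x ≡ 2 (mod 13) ⇒ x ≡ 535 (mod 871).

535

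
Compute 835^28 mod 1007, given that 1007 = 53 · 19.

381

Mod 53: 835 ≡ 40; 40^28 ≡ 10 (mod 53).
Mod 19: 835 ≡ 18; by Fermat, exponent reduces to 28 mod 18 = 10; 18^10 ≡ 1 (mod 19).
Combine by CRT: x ≡ 10 (mod 53), x ≡ 1 (mod 19) ⇒ x ≡ 381 (mod 1007).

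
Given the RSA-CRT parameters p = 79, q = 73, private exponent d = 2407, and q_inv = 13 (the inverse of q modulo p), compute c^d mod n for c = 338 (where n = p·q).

d_p = d mod (p−1) = 2407 mod 78 = 67; d_q = d mod (q−1) = 31.
m₁ = c^(d_p) mod p: c ≡ 22 (mod 79), and 22^67 mod 79 = 10.
m₂ = c^(d_q) mod q: c ≡ 46 (mod 73), and 46^31 mod 73 = 27.
h = q_inv·(m₁ − m₂) mod p = 13·(10 − 27) mod 79 = 16.
m = m₂ + h·q = 27 + 16·73 = 1195.

1195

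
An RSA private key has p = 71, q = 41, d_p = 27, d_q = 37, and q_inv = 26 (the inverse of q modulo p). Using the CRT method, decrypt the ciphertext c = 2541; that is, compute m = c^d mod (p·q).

m₁ = c^(d_p) mod p: c ≡ 56 (mod 71), and 56^27 mod 71 = 53.
m₂ = c^(d_q) mod q: c ≡ 40 (mod 41), and 40^37 mod 41 = 40.
h = q_inv·(m₁ − m₂) mod p = 26·(53 − 40) mod 71 = 54.
m = m₂ + h·q = 40 + 54·41 = 2254.

2254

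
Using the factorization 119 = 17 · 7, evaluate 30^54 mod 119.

50

Mod 17: 30 ≡ 13; by Fermat, exponent reduces to 54 mod 16 = 6; 13^6 ≡ 16 (mod 17).
Mod 7: 30 ≡ 2; since 6 | 54, by Fermat 2^54 ≡ 1 (mod 7).
Combine by CRT: x ≡ 16 (mod 17), x ≡ 1 (mod 7) ⇒ x ≡ 50 (mod 119).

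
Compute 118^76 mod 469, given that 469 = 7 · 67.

Mod 7: 118 ≡ 6; by Fermat, exponent reduces to 76 mod 6 = 4; 6^4 ≡ 1 (mod 7).
Mod 67: 118 ≡ 51; by Fermat, exponent reduces to 76 mod 66 = 10; 51^10 ≡ 6 (mod 67).
Combine by CRT: x ≡ 1 (mod 7), x ≡ 6 (mod 67) ⇒ x ≡ 274 (mod 469).

274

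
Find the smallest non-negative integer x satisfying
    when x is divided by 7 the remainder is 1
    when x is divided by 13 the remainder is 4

43

From x ≡ 1 (mod 7) write x = 1 + 7t. Substituting into x ≡ 4 (mod 13) gives 7t ≡ 3 (mod 13), and since 7⁻¹ ≡ 2 (mod 13), t ≡ 6. Hence x ≡ 1 + 7·6 = 43 (mod 91).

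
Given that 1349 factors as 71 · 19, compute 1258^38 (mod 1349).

1042

Mod 71: 1258 ≡ 51; 51^38 ≡ 48 (mod 71).
Mod 19: 1258 ≡ 4; by Fermat, exponent reduces to 38 mod 18 = 2; 4^2 ≡ 16 (mod 19).
Combine by CRT: x ≡ 48 (mod 71), x ≡ 16 (mod 19) ⇒ x ≡ 1042 (mod 1349).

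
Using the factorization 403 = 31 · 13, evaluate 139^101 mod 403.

Mod 31: 139 ≡ 15; by Fermat, exponent reduces to 101 mod 30 = 11; 15^11 ≡ 15 (mod 31).
Mod 13: 139 ≡ 9; by Fermat, exponent reduces to 101 mod 12 = 5; 9^5 ≡ 3 (mod 13).
Combine by CRT: x ≡ 15 (mod 31), x ≡ 3 (mod 13) ⇒ x ≡ 263 (mod 403).

263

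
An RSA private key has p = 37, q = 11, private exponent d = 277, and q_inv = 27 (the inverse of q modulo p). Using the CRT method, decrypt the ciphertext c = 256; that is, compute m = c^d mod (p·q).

d_p = d mod (p−1) = 277 mod 36 = 25; d_q = d mod (q−1) = 7.
m₁ = c^(d_p) mod p: c ≡ 34 (mod 37), and 34^25 mod 37 = 33.
m₂ = c^(d_q) mod q: c ≡ 3 (mod 11), and 3^7 mod 11 = 9.
h = q_inv·(m₁ − m₂) mod p = 27·(33 − 9) mod 37 = 19.
m = m₂ + h·q = 9 + 19·11 = 218.

218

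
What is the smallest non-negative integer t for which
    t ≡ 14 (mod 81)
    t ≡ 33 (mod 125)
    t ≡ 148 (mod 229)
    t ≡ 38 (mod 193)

92874533

The moduli are pairwise coprime; N = 81·125·229·193 = 447494625.
N/81 = 5524625; 5524625 ≡ 20 (mod 81); 20·77 ≡ 1, so inverse 77.
N/125 = 3579957; 3579957 ≡ 82 (mod 125); 82·93 ≡ 1, so inverse 93.
N/229 = 1954125; 1954125 ≡ 68 (mod 229); 68·64 ≡ 1, so inverse 64.
N/193 = 2318625; 2318625 ≡ 116 (mod 193); 116·5 ≡ 1, so inverse 5.
t ≡ 14·5524625·77 + 33·3579957·93 + 148·1954125·64 + 38·2318625·5 = 35892444533.
35892444533 mod 447494625 = 92874533.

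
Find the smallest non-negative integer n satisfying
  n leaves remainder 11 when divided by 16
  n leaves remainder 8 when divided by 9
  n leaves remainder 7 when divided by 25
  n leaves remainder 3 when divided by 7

The moduli are pairwise coprime; M = 16·9·25·7 = 25200.
M/16 = 1575; 1575 ≡ 7 (mod 16); 7·7 ≡ 1, so inverse 7.
M/9 = 2800; 2800 ≡ 1 (mod 9), inverse 1.
M/25 = 1008; 1008 ≡ 8 (mod 25); 8·22 ≡ 1, so inverse 22.
M/7 = 3600; 3600 ≡ 2 (mod 7); 2·4 ≡ 1, so inverse 4.
n ≡ 11·1575·7 + 8·2800·1 + 7·1008·22 + 3·3600·4 = 342107.
342107 mod 25200 = 14507.

14507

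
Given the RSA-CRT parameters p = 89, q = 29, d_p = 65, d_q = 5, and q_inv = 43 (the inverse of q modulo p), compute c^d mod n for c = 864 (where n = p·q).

1765

m₁ = c^(d_p) mod p: c ≡ 63 (mod 89), and 63^65 mod 89 = 74.
m₂ = c^(d_q) mod q: c ≡ 23 (mod 29), and 23^5 mod 29 = 25.
h = q_inv·(m₁ − m₂) mod p = 43·(74 − 25) mod 89 = 60.
m = m₂ + h·q = 25 + 60·29 = 1765.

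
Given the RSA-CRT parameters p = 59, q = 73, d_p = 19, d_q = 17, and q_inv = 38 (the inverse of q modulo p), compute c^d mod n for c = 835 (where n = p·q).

3812

m₁ = c^(d_p) mod p: c ≡ 9 (mod 59), and 9^19 mod 59 = 36.
m₂ = c^(d_q) mod q: c ≡ 32 (mod 73), and 32^17 mod 73 = 16.
h = q_inv·(m₁ − m₂) mod p = 38·(36 − 16) mod 59 = 52.
m = m₂ + h·q = 16 + 52·73 = 3812.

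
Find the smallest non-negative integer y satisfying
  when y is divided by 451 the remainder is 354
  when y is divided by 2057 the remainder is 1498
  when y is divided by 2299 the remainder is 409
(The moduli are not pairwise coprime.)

Combine the congruences pairwise.
gcd(451, 2057) = 11 and 11 | (1498 − 354), so the pair is consistent; merging gives y ≡ 50866 (mod 84337), where 84337 = lcm(451, 2057).
gcd(84337, 2299) = 121 and 121 | (409 − 50866), so the pair is consistent; merging gives y ≡ 303877 (mod 1602403), where 1602403 = lcm(84337, 2299).
The solution is unique modulo lcm(451, 2057, 2299) = 1602403.

303877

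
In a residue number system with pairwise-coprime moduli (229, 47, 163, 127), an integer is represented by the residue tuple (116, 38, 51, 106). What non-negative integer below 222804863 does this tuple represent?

The moduli are pairwise coprime; N = 229·47·163·127 = 222804863.
N/229 = 972947; 972947 ≡ 155 (mod 229); 155·164 ≡ 1, so inverse 164.
N/47 = 4740529; 4740529 ≡ 15 (mod 47); 15·22 ≡ 1, so inverse 22.
N/163 = 1366901; 1366901 ≡ 146 (mod 163); 146·115 ≡ 1, so inverse 115.
N/127 = 1754369; 1754369 ≡ 118 (mod 127); 118·14 ≡ 1, so inverse 14.
x ≡ 116·972947·164 + 38·4740529·22 + 51·1366901·115 + 106·1754369·14 = 33092783933.
33092783933 mod 222804863 = 117664209.

117664209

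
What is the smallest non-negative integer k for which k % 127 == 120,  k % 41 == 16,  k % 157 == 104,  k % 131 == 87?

64922901

From k ≡ 120 (mod 127) write k = 120 + 127t. Substituting into k ≡ 16 (mod 41) gives 127t ≡ 19 (mod 41), and since 4⁻¹ ≡ 31 (mod 41), t ≡ 15. Hence k ≡ 120 + 127·15 = 2025 (mod 5207).
From k ≡ 2025 (mod 5207) write k = 2025 + 5207t. Substituting into k ≡ 104 (mod 157) gives 5207t ≡ 120 (mod 157), and since 26⁻¹ ≡ 151 (mod 157), t ≡ 65. Hence k ≡ 2025 + 5207·65 = 340480 (mod 817499).
From k ≡ 340480 (mod 817499) write k = 340480 + 817499t. Substituting into k ≡ 87 (mod 131) gives 817499t ≡ 76 (mod 131), and since 59⁻¹ ≡ 20 (mod 131), t ≡ 79. Hence k ≡ 340480 + 817499·79 = 64922901 (mod 107092369).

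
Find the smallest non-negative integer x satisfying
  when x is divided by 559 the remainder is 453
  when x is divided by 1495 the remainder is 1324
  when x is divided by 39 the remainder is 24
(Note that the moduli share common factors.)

22254

Combine the congruences pairwise.
gcd(559, 1495) = 13 and 13 | (1324 − 453), so the pair is consistent; merging gives x ≡ 22254 (mod 64285), where 64285 = lcm(559, 1495).
gcd(64285, 39) = 13 and 13 | (24 − 22254), so the pair is consistent; merging gives x ≡ 22254 (mod 192855), where 192855 = lcm(64285, 39).
The solution is unique modulo lcm(559, 1495, 39) = 192855.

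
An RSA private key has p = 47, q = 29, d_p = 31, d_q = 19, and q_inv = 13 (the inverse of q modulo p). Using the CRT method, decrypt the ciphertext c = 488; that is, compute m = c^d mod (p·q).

m₁ = c^(d_p) mod p: c ≡ 18 (mod 47), and 18^31 mod 47 = 14.
m₂ = c^(d_q) mod q: c ≡ 24 (mod 29), and 24^19 mod 29 = 7.
h = q_inv·(m₁ − m₂) mod p = 13·(14 − 7) mod 47 = 44.
m = m₂ + h·q = 7 + 44·29 = 1283.

1283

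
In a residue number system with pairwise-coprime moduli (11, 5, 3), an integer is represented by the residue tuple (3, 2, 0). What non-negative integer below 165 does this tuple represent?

From x ≡ 3 (mod 11) write x = 3 + 11t. Substituting into x ≡ 2 (mod 5) gives 11t ≡ 4 (mod 5), and since 1⁻¹ ≡ 1 (mod 5), t ≡ 4. Hence x ≡ 3 + 11·4 = 47 (mod 55).
From x ≡ 47 (mod 55) write x = 47 + 55t. Substituting into x ≡ 0 (mod 3) gives 55t ≡ 1 (mod 3), and since 1⁻¹ ≡ 1 (mod 3), t ≡ 1. Hence x ≡ 47 + 55·1 = 102 (mod 165).

102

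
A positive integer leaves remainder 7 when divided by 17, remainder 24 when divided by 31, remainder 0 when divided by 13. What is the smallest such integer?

2132

The moduli are pairwise coprime; N = 17·31·13 = 6851.
N/17 = 403; 403 ≡ 12 (mod 17); 12·10 ≡ 1, so inverse 10.
N/31 = 221; 221 ≡ 4 (mod 31); 4·8 ≡ 1, so inverse 8.
N/13 = 527; 527 ≡ 7 (mod 13); 7·2 ≡ 1, so inverse 2.
x ≡ 7·403·10 + 24·221·8 + 0·527·2 = 70642.
70642 mod 6851 = 2132.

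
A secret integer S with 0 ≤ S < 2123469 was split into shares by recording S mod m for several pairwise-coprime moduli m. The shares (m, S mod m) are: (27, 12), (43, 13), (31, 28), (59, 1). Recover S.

The moduli are pairwise coprime; N = 27·43·31·59 = 2123469.
N/27 = 78647; 78647 ≡ 23 (mod 27); 23·20 ≡ 1, so inverse 20.
N/43 = 49383; 49383 ≡ 19 (mod 43); 19·34 ≡ 1, so inverse 34.
N/31 = 68499; 68499 ≡ 20 (mod 31); 20·14 ≡ 1, so inverse 14.
N/59 = 35991; 35991 ≡ 1 (mod 59), inverse 1.
S ≡ 12·78647·20 + 13·49383·34 + 28·68499·14 + 1·35991·1 = 67590165.
67590165 mod 2123469 = 1762626.

1762626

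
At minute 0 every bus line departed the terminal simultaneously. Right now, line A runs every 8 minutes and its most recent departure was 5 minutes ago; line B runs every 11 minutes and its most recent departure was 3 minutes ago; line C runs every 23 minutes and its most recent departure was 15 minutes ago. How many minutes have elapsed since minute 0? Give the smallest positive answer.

245

Combine the congruences pairwise.
From t ≡ 5 (mod 8) write t = 5 + 8s. Substituting into t ≡ 3 (mod 11) gives 8s ≡ 9 (mod 11), and since 8⁻¹ ≡ 7 (mod 11), s ≡ 8. Hence t ≡ 5 + 8·8 = 69 (mod 88).
From t ≡ 69 (mod 88) write t = 69 + 88s. Substituting into t ≡ 15 (mod 23) gives 88s ≡ 15 (mod 23), and since 19⁻¹ ≡ 17 (mod 23), s ≡ 2. Hence t ≡ 69 + 88·2 = 245 (mod 2024).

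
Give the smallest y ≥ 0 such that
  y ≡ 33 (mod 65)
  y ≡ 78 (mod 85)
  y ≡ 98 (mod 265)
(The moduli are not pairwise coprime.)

31103

gcd(65, 85) = 5 and 5 | (78 − 33), so the pair is consistent; merging gives y ≡ 163 (mod 1105), where 1105 = lcm(65, 85).
gcd(1105, 265) = 5 and 5 | (98 − 163), so the pair is consistent; merging gives y ≡ 31103 (mod 58565), where 58565 = lcm(1105, 265).
The solution is unique modulo lcm(65, 85, 265) = 58565.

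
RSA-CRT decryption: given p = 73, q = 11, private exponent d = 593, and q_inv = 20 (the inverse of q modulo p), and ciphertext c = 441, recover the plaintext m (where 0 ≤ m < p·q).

243

d_p = d mod (p−1) = 593 mod 72 = 17; d_q = d mod (q−1) = 3.
m₁ = c^(d_p) mod p: c ≡ 3 (mod 73), and 3^17 mod 73 = 24.
m₂ = c^(d_q) mod q: c ≡ 1 (mod 11), and 1^3 mod 11 = 1.
h = q_inv·(m₁ − m₂) mod p = 20·(24 − 1) mod 73 = 22.
m = m₂ + h·q = 1 + 22·11 = 243.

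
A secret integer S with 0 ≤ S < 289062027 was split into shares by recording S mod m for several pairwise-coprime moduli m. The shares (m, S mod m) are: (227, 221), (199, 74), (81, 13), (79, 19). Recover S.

From S ≡ 221 (mod 227) write S = 221 + 227t. Substituting into S ≡ 74 (mod 199) gives 227t ≡ 52 (mod 199), and since 28⁻¹ ≡ 64 (mod 199), t ≡ 144. Hence S ≡ 221 + 227·144 = 32909 (mod 45173).
From S ≡ 32909 (mod 45173) write S = 32909 + 45173t. Substituting into S ≡ 13 (mod 81) gives 45173t ≡ 71 (mod 81), and since 56⁻¹ ≡ 68 (mod 81), t ≡ 49. Hence S ≡ 32909 + 45173·49 = 2246386 (mod 3659013).
From S ≡ 2246386 (mod 3659013) write S = 2246386 + 3659013t. Substituting into S ≡ 19 (mod 79) gives 3659013t ≡ 77 (mod 79), and since 49⁻¹ ≡ 50 (mod 79), t ≡ 58. Hence S ≡ 2246386 + 3659013·58 = 214469140 (mod 289062027).

214469140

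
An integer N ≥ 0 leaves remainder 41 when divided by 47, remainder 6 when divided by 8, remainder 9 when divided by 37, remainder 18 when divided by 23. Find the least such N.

195702

Combine the congruences pairwise.
From N ≡ 41 (mod 47) write N = 41 + 47t. Substituting into N ≡ 6 (mod 8) gives 47t ≡ 5 (mod 8), and since 7⁻¹ ≡ 7 (mod 8), t ≡ 3. Hence N ≡ 41 + 47·3 = 182 (mod 376).
From N ≡ 182 (mod 376) write N = 182 + 376t. Substituting into N ≡ 9 (mod 37) gives 376t ≡ 12 (mod 37), and since 6⁻¹ ≡ 31 (mod 37), t ≡ 2. Hence N ≡ 182 + 376·2 = 934 (mod 13912).
From N ≡ 934 (mod 13912) write N = 934 + 13912t. Substituting into N ≡ 18 (mod 23) gives 13912t ≡ 4 (mod 23), and since 20⁻¹ ≡ 15 (mod 23), t ≡ 14. Hence N ≡ 934 + 13912·14 = 195702 (mod 319976).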